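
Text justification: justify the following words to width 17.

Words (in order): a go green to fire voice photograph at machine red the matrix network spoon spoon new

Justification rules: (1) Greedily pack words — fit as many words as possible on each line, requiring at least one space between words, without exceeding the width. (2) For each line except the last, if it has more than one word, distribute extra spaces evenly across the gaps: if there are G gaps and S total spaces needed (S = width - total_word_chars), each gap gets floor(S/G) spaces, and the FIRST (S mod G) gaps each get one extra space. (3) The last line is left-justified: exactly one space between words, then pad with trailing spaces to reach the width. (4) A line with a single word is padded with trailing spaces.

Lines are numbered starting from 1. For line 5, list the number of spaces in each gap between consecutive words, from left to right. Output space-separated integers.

Line 1: ['a', 'go', 'green', 'to'] (min_width=13, slack=4)
Line 2: ['fire', 'voice'] (min_width=10, slack=7)
Line 3: ['photograph', 'at'] (min_width=13, slack=4)
Line 4: ['machine', 'red', 'the'] (min_width=15, slack=2)
Line 5: ['matrix', 'network'] (min_width=14, slack=3)
Line 6: ['spoon', 'spoon', 'new'] (min_width=15, slack=2)

Answer: 4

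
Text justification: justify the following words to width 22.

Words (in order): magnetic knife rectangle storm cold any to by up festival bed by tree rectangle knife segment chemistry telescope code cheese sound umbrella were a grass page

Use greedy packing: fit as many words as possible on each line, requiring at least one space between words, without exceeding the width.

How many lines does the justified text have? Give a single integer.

Line 1: ['magnetic', 'knife'] (min_width=14, slack=8)
Line 2: ['rectangle', 'storm', 'cold'] (min_width=20, slack=2)
Line 3: ['any', 'to', 'by', 'up', 'festival'] (min_width=21, slack=1)
Line 4: ['bed', 'by', 'tree', 'rectangle'] (min_width=21, slack=1)
Line 5: ['knife', 'segment'] (min_width=13, slack=9)
Line 6: ['chemistry', 'telescope'] (min_width=19, slack=3)
Line 7: ['code', 'cheese', 'sound'] (min_width=17, slack=5)
Line 8: ['umbrella', 'were', 'a', 'grass'] (min_width=21, slack=1)
Line 9: ['page'] (min_width=4, slack=18)
Total lines: 9

Answer: 9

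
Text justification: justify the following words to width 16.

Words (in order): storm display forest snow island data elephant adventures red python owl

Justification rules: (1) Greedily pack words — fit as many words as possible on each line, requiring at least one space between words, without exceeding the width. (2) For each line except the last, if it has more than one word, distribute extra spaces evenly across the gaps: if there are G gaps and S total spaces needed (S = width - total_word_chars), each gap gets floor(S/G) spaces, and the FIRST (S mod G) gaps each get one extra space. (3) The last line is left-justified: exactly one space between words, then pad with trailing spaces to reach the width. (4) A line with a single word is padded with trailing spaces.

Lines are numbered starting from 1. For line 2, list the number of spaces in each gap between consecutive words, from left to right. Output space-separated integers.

Answer: 6

Derivation:
Line 1: ['storm', 'display'] (min_width=13, slack=3)
Line 2: ['forest', 'snow'] (min_width=11, slack=5)
Line 3: ['island', 'data'] (min_width=11, slack=5)
Line 4: ['elephant'] (min_width=8, slack=8)
Line 5: ['adventures', 'red'] (min_width=14, slack=2)
Line 6: ['python', 'owl'] (min_width=10, slack=6)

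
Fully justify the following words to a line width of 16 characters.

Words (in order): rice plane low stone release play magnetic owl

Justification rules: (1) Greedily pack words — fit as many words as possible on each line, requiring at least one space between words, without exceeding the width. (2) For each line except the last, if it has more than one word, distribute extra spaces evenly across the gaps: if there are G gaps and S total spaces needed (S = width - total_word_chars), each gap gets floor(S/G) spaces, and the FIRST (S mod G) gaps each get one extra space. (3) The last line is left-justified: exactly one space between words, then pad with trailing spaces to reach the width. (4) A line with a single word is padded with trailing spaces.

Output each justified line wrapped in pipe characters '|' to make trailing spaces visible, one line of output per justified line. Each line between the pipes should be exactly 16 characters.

Line 1: ['rice', 'plane', 'low'] (min_width=14, slack=2)
Line 2: ['stone', 'release'] (min_width=13, slack=3)
Line 3: ['play', 'magnetic'] (min_width=13, slack=3)
Line 4: ['owl'] (min_width=3, slack=13)

Answer: |rice  plane  low|
|stone    release|
|play    magnetic|
|owl             |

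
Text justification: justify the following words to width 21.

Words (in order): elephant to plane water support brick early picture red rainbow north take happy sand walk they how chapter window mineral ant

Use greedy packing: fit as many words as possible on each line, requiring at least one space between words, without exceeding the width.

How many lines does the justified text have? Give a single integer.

Line 1: ['elephant', 'to', 'plane'] (min_width=17, slack=4)
Line 2: ['water', 'support', 'brick'] (min_width=19, slack=2)
Line 3: ['early', 'picture', 'red'] (min_width=17, slack=4)
Line 4: ['rainbow', 'north', 'take'] (min_width=18, slack=3)
Line 5: ['happy', 'sand', 'walk', 'they'] (min_width=20, slack=1)
Line 6: ['how', 'chapter', 'window'] (min_width=18, slack=3)
Line 7: ['mineral', 'ant'] (min_width=11, slack=10)
Total lines: 7

Answer: 7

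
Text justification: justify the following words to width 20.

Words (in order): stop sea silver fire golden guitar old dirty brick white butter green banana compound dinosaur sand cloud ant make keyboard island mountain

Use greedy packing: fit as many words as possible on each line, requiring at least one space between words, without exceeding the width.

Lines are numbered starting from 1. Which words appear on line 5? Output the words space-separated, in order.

Line 1: ['stop', 'sea', 'silver', 'fire'] (min_width=20, slack=0)
Line 2: ['golden', 'guitar', 'old'] (min_width=17, slack=3)
Line 3: ['dirty', 'brick', 'white'] (min_width=17, slack=3)
Line 4: ['butter', 'green', 'banana'] (min_width=19, slack=1)
Line 5: ['compound', 'dinosaur'] (min_width=17, slack=3)
Line 6: ['sand', 'cloud', 'ant', 'make'] (min_width=19, slack=1)
Line 7: ['keyboard', 'island'] (min_width=15, slack=5)
Line 8: ['mountain'] (min_width=8, slack=12)

Answer: compound dinosaur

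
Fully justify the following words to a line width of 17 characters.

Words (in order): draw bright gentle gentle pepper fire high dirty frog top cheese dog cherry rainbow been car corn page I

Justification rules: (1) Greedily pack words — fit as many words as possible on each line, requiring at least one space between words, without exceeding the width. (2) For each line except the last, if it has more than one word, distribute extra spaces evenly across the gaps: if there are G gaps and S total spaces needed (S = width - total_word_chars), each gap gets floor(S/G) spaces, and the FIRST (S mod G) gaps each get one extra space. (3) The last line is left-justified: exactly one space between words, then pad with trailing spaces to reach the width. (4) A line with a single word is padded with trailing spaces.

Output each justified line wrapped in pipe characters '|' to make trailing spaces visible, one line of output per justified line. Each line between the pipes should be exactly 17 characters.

Answer: |draw       bright|
|gentle     gentle|
|pepper  fire high|
|dirty   frog  top|
|cheese dog cherry|
|rainbow  been car|
|corn page I      |

Derivation:
Line 1: ['draw', 'bright'] (min_width=11, slack=6)
Line 2: ['gentle', 'gentle'] (min_width=13, slack=4)
Line 3: ['pepper', 'fire', 'high'] (min_width=16, slack=1)
Line 4: ['dirty', 'frog', 'top'] (min_width=14, slack=3)
Line 5: ['cheese', 'dog', 'cherry'] (min_width=17, slack=0)
Line 6: ['rainbow', 'been', 'car'] (min_width=16, slack=1)
Line 7: ['corn', 'page', 'I'] (min_width=11, slack=6)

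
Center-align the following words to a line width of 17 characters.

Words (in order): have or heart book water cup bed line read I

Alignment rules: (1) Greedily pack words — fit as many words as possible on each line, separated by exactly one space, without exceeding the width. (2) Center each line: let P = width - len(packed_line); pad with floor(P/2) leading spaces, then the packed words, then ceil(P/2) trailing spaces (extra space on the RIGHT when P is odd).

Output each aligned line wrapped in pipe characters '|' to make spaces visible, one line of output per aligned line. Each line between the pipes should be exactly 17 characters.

Line 1: ['have', 'or', 'heart'] (min_width=13, slack=4)
Line 2: ['book', 'water', 'cup'] (min_width=14, slack=3)
Line 3: ['bed', 'line', 'read', 'I'] (min_width=15, slack=2)

Answer: |  have or heart  |
| book water cup  |
| bed line read I |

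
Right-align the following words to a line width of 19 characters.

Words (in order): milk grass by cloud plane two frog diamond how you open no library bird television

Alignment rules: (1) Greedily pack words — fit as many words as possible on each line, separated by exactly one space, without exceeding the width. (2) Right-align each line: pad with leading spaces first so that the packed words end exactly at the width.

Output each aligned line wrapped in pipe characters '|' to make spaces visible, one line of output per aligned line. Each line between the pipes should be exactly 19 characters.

Line 1: ['milk', 'grass', 'by', 'cloud'] (min_width=19, slack=0)
Line 2: ['plane', 'two', 'frog'] (min_width=14, slack=5)
Line 3: ['diamond', 'how', 'you'] (min_width=15, slack=4)
Line 4: ['open', 'no', 'library'] (min_width=15, slack=4)
Line 5: ['bird', 'television'] (min_width=15, slack=4)

Answer: |milk grass by cloud|
|     plane two frog|
|    diamond how you|
|    open no library|
|    bird television|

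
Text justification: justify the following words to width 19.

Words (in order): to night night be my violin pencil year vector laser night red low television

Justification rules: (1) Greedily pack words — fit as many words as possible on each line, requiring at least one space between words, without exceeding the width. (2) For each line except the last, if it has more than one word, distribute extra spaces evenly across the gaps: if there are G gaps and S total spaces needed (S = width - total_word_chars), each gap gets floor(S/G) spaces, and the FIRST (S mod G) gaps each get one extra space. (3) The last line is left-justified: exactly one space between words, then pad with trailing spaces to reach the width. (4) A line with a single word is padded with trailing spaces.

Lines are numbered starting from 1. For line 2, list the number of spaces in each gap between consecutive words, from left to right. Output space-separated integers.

Answer: 3 2

Derivation:
Line 1: ['to', 'night', 'night', 'be'] (min_width=17, slack=2)
Line 2: ['my', 'violin', 'pencil'] (min_width=16, slack=3)
Line 3: ['year', 'vector', 'laser'] (min_width=17, slack=2)
Line 4: ['night', 'red', 'low'] (min_width=13, slack=6)
Line 5: ['television'] (min_width=10, slack=9)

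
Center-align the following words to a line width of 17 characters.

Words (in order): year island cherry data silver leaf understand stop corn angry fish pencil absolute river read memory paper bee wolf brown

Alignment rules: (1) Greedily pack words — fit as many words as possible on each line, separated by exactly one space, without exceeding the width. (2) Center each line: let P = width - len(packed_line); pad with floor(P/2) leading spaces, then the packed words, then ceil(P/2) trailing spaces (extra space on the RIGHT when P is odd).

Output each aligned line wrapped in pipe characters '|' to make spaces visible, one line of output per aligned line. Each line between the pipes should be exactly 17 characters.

Line 1: ['year', 'island'] (min_width=11, slack=6)
Line 2: ['cherry', 'data'] (min_width=11, slack=6)
Line 3: ['silver', 'leaf'] (min_width=11, slack=6)
Line 4: ['understand', 'stop'] (min_width=15, slack=2)
Line 5: ['corn', 'angry', 'fish'] (min_width=15, slack=2)
Line 6: ['pencil', 'absolute'] (min_width=15, slack=2)
Line 7: ['river', 'read', 'memory'] (min_width=17, slack=0)
Line 8: ['paper', 'bee', 'wolf'] (min_width=14, slack=3)
Line 9: ['brown'] (min_width=5, slack=12)

Answer: |   year island   |
|   cherry data   |
|   silver leaf   |
| understand stop |
| corn angry fish |
| pencil absolute |
|river read memory|
| paper bee wolf  |
|      brown      |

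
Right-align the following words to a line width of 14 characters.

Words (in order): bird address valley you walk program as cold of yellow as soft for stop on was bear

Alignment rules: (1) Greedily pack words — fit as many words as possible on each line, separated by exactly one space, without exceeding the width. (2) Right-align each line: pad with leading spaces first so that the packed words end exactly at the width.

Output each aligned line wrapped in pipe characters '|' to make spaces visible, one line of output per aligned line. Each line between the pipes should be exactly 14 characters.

Answer: |  bird address|
|    valley you|
|  walk program|
|    as cold of|
|yellow as soft|
|   for stop on|
|      was bear|

Derivation:
Line 1: ['bird', 'address'] (min_width=12, slack=2)
Line 2: ['valley', 'you'] (min_width=10, slack=4)
Line 3: ['walk', 'program'] (min_width=12, slack=2)
Line 4: ['as', 'cold', 'of'] (min_width=10, slack=4)
Line 5: ['yellow', 'as', 'soft'] (min_width=14, slack=0)
Line 6: ['for', 'stop', 'on'] (min_width=11, slack=3)
Line 7: ['was', 'bear'] (min_width=8, slack=6)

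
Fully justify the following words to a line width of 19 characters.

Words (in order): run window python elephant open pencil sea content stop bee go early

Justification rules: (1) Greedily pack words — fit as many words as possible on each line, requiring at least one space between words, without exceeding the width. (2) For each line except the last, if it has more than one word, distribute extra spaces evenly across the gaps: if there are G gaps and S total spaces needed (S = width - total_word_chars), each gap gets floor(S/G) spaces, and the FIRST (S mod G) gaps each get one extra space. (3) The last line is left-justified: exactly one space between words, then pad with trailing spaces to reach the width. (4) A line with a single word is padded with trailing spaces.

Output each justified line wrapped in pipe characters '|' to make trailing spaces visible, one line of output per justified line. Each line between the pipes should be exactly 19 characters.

Line 1: ['run', 'window', 'python'] (min_width=17, slack=2)
Line 2: ['elephant', 'open'] (min_width=13, slack=6)
Line 3: ['pencil', 'sea', 'content'] (min_width=18, slack=1)
Line 4: ['stop', 'bee', 'go', 'early'] (min_width=17, slack=2)

Answer: |run  window  python|
|elephant       open|
|pencil  sea content|
|stop bee go early  |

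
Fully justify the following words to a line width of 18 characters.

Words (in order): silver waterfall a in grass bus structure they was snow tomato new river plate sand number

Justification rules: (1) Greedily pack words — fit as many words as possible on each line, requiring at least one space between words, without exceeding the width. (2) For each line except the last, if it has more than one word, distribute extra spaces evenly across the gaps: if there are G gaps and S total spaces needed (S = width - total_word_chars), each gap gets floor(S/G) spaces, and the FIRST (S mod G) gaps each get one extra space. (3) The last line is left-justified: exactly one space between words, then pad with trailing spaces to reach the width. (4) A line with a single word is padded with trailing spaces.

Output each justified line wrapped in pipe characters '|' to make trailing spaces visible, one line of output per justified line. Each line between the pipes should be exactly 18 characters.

Answer: |silver waterfall a|
|in    grass    bus|
|structure they was|
|snow   tomato  new|
|river  plate  sand|
|number            |

Derivation:
Line 1: ['silver', 'waterfall', 'a'] (min_width=18, slack=0)
Line 2: ['in', 'grass', 'bus'] (min_width=12, slack=6)
Line 3: ['structure', 'they', 'was'] (min_width=18, slack=0)
Line 4: ['snow', 'tomato', 'new'] (min_width=15, slack=3)
Line 5: ['river', 'plate', 'sand'] (min_width=16, slack=2)
Line 6: ['number'] (min_width=6, slack=12)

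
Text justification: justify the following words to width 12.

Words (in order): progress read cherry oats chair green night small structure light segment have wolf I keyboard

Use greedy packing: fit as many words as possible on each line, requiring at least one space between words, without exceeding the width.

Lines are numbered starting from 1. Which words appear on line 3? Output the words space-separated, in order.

Line 1: ['progress'] (min_width=8, slack=4)
Line 2: ['read', 'cherry'] (min_width=11, slack=1)
Line 3: ['oats', 'chair'] (min_width=10, slack=2)
Line 4: ['green', 'night'] (min_width=11, slack=1)
Line 5: ['small'] (min_width=5, slack=7)
Line 6: ['structure'] (min_width=9, slack=3)
Line 7: ['light'] (min_width=5, slack=7)
Line 8: ['segment', 'have'] (min_width=12, slack=0)
Line 9: ['wolf', 'I'] (min_width=6, slack=6)
Line 10: ['keyboard'] (min_width=8, slack=4)

Answer: oats chair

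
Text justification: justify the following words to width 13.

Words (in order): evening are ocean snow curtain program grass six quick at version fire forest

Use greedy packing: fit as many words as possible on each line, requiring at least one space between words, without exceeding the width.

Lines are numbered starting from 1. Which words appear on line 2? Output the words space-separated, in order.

Answer: ocean snow

Derivation:
Line 1: ['evening', 'are'] (min_width=11, slack=2)
Line 2: ['ocean', 'snow'] (min_width=10, slack=3)
Line 3: ['curtain'] (min_width=7, slack=6)
Line 4: ['program', 'grass'] (min_width=13, slack=0)
Line 5: ['six', 'quick', 'at'] (min_width=12, slack=1)
Line 6: ['version', 'fire'] (min_width=12, slack=1)
Line 7: ['forest'] (min_width=6, slack=7)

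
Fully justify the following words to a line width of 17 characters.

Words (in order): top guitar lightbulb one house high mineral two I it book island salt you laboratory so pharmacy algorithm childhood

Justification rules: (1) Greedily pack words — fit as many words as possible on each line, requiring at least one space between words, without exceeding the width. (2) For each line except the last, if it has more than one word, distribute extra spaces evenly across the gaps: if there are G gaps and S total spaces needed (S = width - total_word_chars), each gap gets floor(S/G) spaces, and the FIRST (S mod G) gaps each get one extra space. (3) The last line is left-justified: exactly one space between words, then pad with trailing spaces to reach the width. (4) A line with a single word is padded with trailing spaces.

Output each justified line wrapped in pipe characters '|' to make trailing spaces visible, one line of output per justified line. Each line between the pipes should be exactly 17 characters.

Answer: |top        guitar|
|lightbulb     one|
|house        high|
|mineral  two I it|
|book  island salt|
|you laboratory so|
|pharmacy         |
|algorithm        |
|childhood        |

Derivation:
Line 1: ['top', 'guitar'] (min_width=10, slack=7)
Line 2: ['lightbulb', 'one'] (min_width=13, slack=4)
Line 3: ['house', 'high'] (min_width=10, slack=7)
Line 4: ['mineral', 'two', 'I', 'it'] (min_width=16, slack=1)
Line 5: ['book', 'island', 'salt'] (min_width=16, slack=1)
Line 6: ['you', 'laboratory', 'so'] (min_width=17, slack=0)
Line 7: ['pharmacy'] (min_width=8, slack=9)
Line 8: ['algorithm'] (min_width=9, slack=8)
Line 9: ['childhood'] (min_width=9, slack=8)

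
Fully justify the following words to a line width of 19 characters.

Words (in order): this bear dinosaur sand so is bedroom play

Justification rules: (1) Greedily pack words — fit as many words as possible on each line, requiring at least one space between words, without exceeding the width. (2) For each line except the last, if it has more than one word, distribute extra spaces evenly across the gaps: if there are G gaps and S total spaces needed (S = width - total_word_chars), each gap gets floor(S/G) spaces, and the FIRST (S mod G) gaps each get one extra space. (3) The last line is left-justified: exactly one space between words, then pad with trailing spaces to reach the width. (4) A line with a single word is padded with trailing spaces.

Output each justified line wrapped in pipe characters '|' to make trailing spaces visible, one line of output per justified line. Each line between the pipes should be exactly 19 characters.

Answer: |this  bear dinosaur|
|sand  so is bedroom|
|play               |

Derivation:
Line 1: ['this', 'bear', 'dinosaur'] (min_width=18, slack=1)
Line 2: ['sand', 'so', 'is', 'bedroom'] (min_width=18, slack=1)
Line 3: ['play'] (min_width=4, slack=15)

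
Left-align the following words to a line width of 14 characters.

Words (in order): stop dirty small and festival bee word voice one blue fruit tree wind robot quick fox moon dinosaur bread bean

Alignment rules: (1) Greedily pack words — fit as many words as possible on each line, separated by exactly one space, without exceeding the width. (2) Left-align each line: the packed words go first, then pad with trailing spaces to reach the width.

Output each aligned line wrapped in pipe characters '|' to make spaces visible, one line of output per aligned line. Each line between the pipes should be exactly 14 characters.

Answer: |stop dirty    |
|small and     |
|festival bee  |
|word voice one|
|blue fruit    |
|tree wind     |
|robot quick   |
|fox moon      |
|dinosaur bread|
|bean          |

Derivation:
Line 1: ['stop', 'dirty'] (min_width=10, slack=4)
Line 2: ['small', 'and'] (min_width=9, slack=5)
Line 3: ['festival', 'bee'] (min_width=12, slack=2)
Line 4: ['word', 'voice', 'one'] (min_width=14, slack=0)
Line 5: ['blue', 'fruit'] (min_width=10, slack=4)
Line 6: ['tree', 'wind'] (min_width=9, slack=5)
Line 7: ['robot', 'quick'] (min_width=11, slack=3)
Line 8: ['fox', 'moon'] (min_width=8, slack=6)
Line 9: ['dinosaur', 'bread'] (min_width=14, slack=0)
Line 10: ['bean'] (min_width=4, slack=10)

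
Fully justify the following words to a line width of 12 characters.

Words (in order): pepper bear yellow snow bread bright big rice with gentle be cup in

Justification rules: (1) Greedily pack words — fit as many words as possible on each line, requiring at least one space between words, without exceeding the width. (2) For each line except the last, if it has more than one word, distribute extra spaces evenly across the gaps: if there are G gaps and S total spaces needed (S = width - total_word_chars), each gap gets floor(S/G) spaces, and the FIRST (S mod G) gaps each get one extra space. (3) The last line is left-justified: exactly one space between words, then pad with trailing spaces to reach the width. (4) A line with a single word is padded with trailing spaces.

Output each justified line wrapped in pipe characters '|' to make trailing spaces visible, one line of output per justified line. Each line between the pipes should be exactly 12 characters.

Line 1: ['pepper', 'bear'] (min_width=11, slack=1)
Line 2: ['yellow', 'snow'] (min_width=11, slack=1)
Line 3: ['bread', 'bright'] (min_width=12, slack=0)
Line 4: ['big', 'rice'] (min_width=8, slack=4)
Line 5: ['with', 'gentle'] (min_width=11, slack=1)
Line 6: ['be', 'cup', 'in'] (min_width=9, slack=3)

Answer: |pepper  bear|
|yellow  snow|
|bread bright|
|big     rice|
|with  gentle|
|be cup in   |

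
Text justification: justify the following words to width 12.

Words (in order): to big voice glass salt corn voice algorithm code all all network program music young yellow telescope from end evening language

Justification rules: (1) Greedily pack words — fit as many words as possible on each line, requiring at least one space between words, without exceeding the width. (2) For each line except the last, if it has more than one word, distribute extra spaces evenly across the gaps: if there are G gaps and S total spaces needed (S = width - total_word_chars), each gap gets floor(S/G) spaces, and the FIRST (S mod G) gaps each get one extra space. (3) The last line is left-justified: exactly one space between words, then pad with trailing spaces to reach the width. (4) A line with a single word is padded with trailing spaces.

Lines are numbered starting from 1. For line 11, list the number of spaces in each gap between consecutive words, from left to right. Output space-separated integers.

Answer: 5

Derivation:
Line 1: ['to', 'big', 'voice'] (min_width=12, slack=0)
Line 2: ['glass', 'salt'] (min_width=10, slack=2)
Line 3: ['corn', 'voice'] (min_width=10, slack=2)
Line 4: ['algorithm'] (min_width=9, slack=3)
Line 5: ['code', 'all', 'all'] (min_width=12, slack=0)
Line 6: ['network'] (min_width=7, slack=5)
Line 7: ['program'] (min_width=7, slack=5)
Line 8: ['music', 'young'] (min_width=11, slack=1)
Line 9: ['yellow'] (min_width=6, slack=6)
Line 10: ['telescope'] (min_width=9, slack=3)
Line 11: ['from', 'end'] (min_width=8, slack=4)
Line 12: ['evening'] (min_width=7, slack=5)
Line 13: ['language'] (min_width=8, slack=4)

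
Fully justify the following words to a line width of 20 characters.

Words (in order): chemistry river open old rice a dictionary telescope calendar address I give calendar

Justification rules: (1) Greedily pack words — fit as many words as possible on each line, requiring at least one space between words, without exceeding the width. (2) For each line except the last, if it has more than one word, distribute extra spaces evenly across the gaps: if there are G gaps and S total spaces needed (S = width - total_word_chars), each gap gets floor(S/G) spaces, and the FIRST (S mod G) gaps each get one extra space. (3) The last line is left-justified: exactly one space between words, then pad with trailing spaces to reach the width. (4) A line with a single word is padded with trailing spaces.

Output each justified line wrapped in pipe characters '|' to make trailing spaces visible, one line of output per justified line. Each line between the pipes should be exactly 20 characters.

Answer: |chemistry river open|
|old      rice      a|
|dictionary telescope|
|calendar  address  I|
|give calendar       |

Derivation:
Line 1: ['chemistry', 'river', 'open'] (min_width=20, slack=0)
Line 2: ['old', 'rice', 'a'] (min_width=10, slack=10)
Line 3: ['dictionary', 'telescope'] (min_width=20, slack=0)
Line 4: ['calendar', 'address', 'I'] (min_width=18, slack=2)
Line 5: ['give', 'calendar'] (min_width=13, slack=7)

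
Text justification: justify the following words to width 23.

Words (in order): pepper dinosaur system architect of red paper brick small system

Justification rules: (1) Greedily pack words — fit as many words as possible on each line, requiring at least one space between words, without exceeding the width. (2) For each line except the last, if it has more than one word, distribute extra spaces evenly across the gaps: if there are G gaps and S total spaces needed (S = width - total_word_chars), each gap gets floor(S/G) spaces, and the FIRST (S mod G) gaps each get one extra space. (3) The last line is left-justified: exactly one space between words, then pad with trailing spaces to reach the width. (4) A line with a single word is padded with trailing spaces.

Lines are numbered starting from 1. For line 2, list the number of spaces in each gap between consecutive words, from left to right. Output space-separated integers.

Answer: 2 1 1

Derivation:
Line 1: ['pepper', 'dinosaur', 'system'] (min_width=22, slack=1)
Line 2: ['architect', 'of', 'red', 'paper'] (min_width=22, slack=1)
Line 3: ['brick', 'small', 'system'] (min_width=18, slack=5)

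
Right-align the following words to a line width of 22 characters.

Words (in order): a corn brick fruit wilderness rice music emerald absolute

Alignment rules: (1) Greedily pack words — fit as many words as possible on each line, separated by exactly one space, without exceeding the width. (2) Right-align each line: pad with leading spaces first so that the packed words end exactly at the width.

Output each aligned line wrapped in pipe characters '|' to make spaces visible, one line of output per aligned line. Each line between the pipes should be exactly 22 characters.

Answer: |    a corn brick fruit|
| wilderness rice music|
|      emerald absolute|

Derivation:
Line 1: ['a', 'corn', 'brick', 'fruit'] (min_width=18, slack=4)
Line 2: ['wilderness', 'rice', 'music'] (min_width=21, slack=1)
Line 3: ['emerald', 'absolute'] (min_width=16, slack=6)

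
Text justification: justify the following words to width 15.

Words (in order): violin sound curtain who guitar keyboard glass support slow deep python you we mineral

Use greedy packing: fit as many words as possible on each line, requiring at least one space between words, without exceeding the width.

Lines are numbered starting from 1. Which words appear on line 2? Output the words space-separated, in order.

Answer: curtain who

Derivation:
Line 1: ['violin', 'sound'] (min_width=12, slack=3)
Line 2: ['curtain', 'who'] (min_width=11, slack=4)
Line 3: ['guitar', 'keyboard'] (min_width=15, slack=0)
Line 4: ['glass', 'support'] (min_width=13, slack=2)
Line 5: ['slow', 'deep'] (min_width=9, slack=6)
Line 6: ['python', 'you', 'we'] (min_width=13, slack=2)
Line 7: ['mineral'] (min_width=7, slack=8)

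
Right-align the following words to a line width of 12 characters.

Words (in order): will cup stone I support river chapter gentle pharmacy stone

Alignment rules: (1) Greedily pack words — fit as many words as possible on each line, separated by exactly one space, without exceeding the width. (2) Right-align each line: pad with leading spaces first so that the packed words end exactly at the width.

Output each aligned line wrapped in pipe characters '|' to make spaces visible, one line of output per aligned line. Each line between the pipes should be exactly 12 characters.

Line 1: ['will', 'cup'] (min_width=8, slack=4)
Line 2: ['stone', 'I'] (min_width=7, slack=5)
Line 3: ['support'] (min_width=7, slack=5)
Line 4: ['river'] (min_width=5, slack=7)
Line 5: ['chapter'] (min_width=7, slack=5)
Line 6: ['gentle'] (min_width=6, slack=6)
Line 7: ['pharmacy'] (min_width=8, slack=4)
Line 8: ['stone'] (min_width=5, slack=7)

Answer: |    will cup|
|     stone I|
|     support|
|       river|
|     chapter|
|      gentle|
|    pharmacy|
|       stone|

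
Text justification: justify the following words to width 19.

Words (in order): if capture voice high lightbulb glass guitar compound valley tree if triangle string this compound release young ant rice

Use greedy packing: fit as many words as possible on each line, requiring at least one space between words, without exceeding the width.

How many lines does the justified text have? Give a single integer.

Line 1: ['if', 'capture', 'voice'] (min_width=16, slack=3)
Line 2: ['high', 'lightbulb'] (min_width=14, slack=5)
Line 3: ['glass', 'guitar'] (min_width=12, slack=7)
Line 4: ['compound', 'valley'] (min_width=15, slack=4)
Line 5: ['tree', 'if', 'triangle'] (min_width=16, slack=3)
Line 6: ['string', 'this'] (min_width=11, slack=8)
Line 7: ['compound', 'release'] (min_width=16, slack=3)
Line 8: ['young', 'ant', 'rice'] (min_width=14, slack=5)
Total lines: 8

Answer: 8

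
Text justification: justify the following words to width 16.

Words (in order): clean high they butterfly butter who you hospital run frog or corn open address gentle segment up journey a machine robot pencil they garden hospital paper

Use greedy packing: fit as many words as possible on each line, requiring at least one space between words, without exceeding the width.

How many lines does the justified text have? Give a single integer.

Line 1: ['clean', 'high', 'they'] (min_width=15, slack=1)
Line 2: ['butterfly', 'butter'] (min_width=16, slack=0)
Line 3: ['who', 'you', 'hospital'] (min_width=16, slack=0)
Line 4: ['run', 'frog', 'or', 'corn'] (min_width=16, slack=0)
Line 5: ['open', 'address'] (min_width=12, slack=4)
Line 6: ['gentle', 'segment'] (min_width=14, slack=2)
Line 7: ['up', 'journey', 'a'] (min_width=12, slack=4)
Line 8: ['machine', 'robot'] (min_width=13, slack=3)
Line 9: ['pencil', 'they'] (min_width=11, slack=5)
Line 10: ['garden', 'hospital'] (min_width=15, slack=1)
Line 11: ['paper'] (min_width=5, slack=11)
Total lines: 11

Answer: 11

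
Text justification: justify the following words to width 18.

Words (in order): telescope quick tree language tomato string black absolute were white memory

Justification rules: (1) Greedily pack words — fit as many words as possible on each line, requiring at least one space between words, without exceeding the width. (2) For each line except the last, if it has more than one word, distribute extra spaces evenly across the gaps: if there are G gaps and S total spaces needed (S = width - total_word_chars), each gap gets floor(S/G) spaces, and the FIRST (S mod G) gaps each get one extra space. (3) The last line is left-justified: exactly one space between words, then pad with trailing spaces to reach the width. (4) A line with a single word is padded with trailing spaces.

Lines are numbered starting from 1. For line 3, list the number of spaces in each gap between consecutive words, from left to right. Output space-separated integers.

Line 1: ['telescope', 'quick'] (min_width=15, slack=3)
Line 2: ['tree', 'language'] (min_width=13, slack=5)
Line 3: ['tomato', 'string'] (min_width=13, slack=5)
Line 4: ['black', 'absolute'] (min_width=14, slack=4)
Line 5: ['were', 'white', 'memory'] (min_width=17, slack=1)

Answer: 6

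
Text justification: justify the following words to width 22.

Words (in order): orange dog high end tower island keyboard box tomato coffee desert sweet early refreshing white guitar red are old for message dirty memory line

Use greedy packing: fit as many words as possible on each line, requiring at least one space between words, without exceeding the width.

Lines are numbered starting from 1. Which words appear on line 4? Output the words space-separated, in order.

Answer: desert sweet early

Derivation:
Line 1: ['orange', 'dog', 'high', 'end'] (min_width=19, slack=3)
Line 2: ['tower', 'island', 'keyboard'] (min_width=21, slack=1)
Line 3: ['box', 'tomato', 'coffee'] (min_width=17, slack=5)
Line 4: ['desert', 'sweet', 'early'] (min_width=18, slack=4)
Line 5: ['refreshing', 'white'] (min_width=16, slack=6)
Line 6: ['guitar', 'red', 'are', 'old', 'for'] (min_width=22, slack=0)
Line 7: ['message', 'dirty', 'memory'] (min_width=20, slack=2)
Line 8: ['line'] (min_width=4, slack=18)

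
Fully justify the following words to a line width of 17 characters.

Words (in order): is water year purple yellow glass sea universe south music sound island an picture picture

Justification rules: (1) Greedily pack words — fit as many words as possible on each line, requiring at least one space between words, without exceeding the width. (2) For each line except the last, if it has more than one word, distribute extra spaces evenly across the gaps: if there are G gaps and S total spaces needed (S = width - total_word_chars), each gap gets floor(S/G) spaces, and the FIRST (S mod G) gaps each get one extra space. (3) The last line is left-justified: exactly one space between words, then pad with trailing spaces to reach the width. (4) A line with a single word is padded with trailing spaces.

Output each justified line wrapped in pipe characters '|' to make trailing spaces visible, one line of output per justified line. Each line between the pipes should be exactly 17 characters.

Line 1: ['is', 'water', 'year'] (min_width=13, slack=4)
Line 2: ['purple', 'yellow'] (min_width=13, slack=4)
Line 3: ['glass', 'sea'] (min_width=9, slack=8)
Line 4: ['universe', 'south'] (min_width=14, slack=3)
Line 5: ['music', 'sound'] (min_width=11, slack=6)
Line 6: ['island', 'an', 'picture'] (min_width=17, slack=0)
Line 7: ['picture'] (min_width=7, slack=10)

Answer: |is   water   year|
|purple     yellow|
|glass         sea|
|universe    south|
|music       sound|
|island an picture|
|picture          |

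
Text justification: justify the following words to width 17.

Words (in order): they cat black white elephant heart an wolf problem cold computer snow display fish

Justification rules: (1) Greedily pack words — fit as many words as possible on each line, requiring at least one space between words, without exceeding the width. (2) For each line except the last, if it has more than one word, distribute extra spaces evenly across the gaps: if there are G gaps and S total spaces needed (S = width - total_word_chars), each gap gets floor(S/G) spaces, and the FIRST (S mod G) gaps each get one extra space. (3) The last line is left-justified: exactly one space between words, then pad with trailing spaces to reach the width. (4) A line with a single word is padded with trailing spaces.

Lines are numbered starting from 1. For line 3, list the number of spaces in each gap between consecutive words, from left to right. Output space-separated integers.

Line 1: ['they', 'cat', 'black'] (min_width=14, slack=3)
Line 2: ['white', 'elephant'] (min_width=14, slack=3)
Line 3: ['heart', 'an', 'wolf'] (min_width=13, slack=4)
Line 4: ['problem', 'cold'] (min_width=12, slack=5)
Line 5: ['computer', 'snow'] (min_width=13, slack=4)
Line 6: ['display', 'fish'] (min_width=12, slack=5)

Answer: 3 3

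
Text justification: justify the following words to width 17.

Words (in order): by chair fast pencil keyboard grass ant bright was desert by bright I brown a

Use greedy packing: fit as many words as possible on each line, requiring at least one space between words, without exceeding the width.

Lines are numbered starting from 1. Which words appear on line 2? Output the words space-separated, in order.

Line 1: ['by', 'chair', 'fast'] (min_width=13, slack=4)
Line 2: ['pencil', 'keyboard'] (min_width=15, slack=2)
Line 3: ['grass', 'ant', 'bright'] (min_width=16, slack=1)
Line 4: ['was', 'desert', 'by'] (min_width=13, slack=4)
Line 5: ['bright', 'I', 'brown', 'a'] (min_width=16, slack=1)

Answer: pencil keyboard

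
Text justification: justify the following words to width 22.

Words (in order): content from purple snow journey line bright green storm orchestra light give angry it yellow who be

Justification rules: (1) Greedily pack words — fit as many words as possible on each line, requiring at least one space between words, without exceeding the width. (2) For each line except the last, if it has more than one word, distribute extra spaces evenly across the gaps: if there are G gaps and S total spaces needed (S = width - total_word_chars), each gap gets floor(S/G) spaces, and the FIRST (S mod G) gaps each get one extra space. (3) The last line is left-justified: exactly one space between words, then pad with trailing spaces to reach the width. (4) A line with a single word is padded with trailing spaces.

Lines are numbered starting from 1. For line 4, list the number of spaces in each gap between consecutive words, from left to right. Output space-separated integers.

Line 1: ['content', 'from', 'purple'] (min_width=19, slack=3)
Line 2: ['snow', 'journey', 'line'] (min_width=17, slack=5)
Line 3: ['bright', 'green', 'storm'] (min_width=18, slack=4)
Line 4: ['orchestra', 'light', 'give'] (min_width=20, slack=2)
Line 5: ['angry', 'it', 'yellow', 'who', 'be'] (min_width=22, slack=0)

Answer: 2 2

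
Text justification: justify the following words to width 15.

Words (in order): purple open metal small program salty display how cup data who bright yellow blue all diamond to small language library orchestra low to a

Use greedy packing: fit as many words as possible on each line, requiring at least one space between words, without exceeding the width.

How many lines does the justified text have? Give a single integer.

Answer: 11

Derivation:
Line 1: ['purple', 'open'] (min_width=11, slack=4)
Line 2: ['metal', 'small'] (min_width=11, slack=4)
Line 3: ['program', 'salty'] (min_width=13, slack=2)
Line 4: ['display', 'how', 'cup'] (min_width=15, slack=0)
Line 5: ['data', 'who', 'bright'] (min_width=15, slack=0)
Line 6: ['yellow', 'blue', 'all'] (min_width=15, slack=0)
Line 7: ['diamond', 'to'] (min_width=10, slack=5)
Line 8: ['small', 'language'] (min_width=14, slack=1)
Line 9: ['library'] (min_width=7, slack=8)
Line 10: ['orchestra', 'low'] (min_width=13, slack=2)
Line 11: ['to', 'a'] (min_width=4, slack=11)
Total lines: 11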